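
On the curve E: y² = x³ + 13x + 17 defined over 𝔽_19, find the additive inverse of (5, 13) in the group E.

(5, 6)

-(5, 13) = (5, -13 mod 19) = (5, 6).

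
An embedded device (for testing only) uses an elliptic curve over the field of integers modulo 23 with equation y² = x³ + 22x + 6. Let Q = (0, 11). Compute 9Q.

Double-and-add on 9 = (1001)₂. Start with Q = (0, 11) for the leading 1-bit.
double: tangent at (0, 11): λ = (3·0² + 22)/(2·11) ≡ 22/22. 22⁻¹ ≡ 22 (mod 23), so λ ≡ 22·22 ≡ 1.
  x = λ² - 0 - 0 = 1 - 0 ≡ 1; y = λ·(0 - 1) - 11 ≡ 11. → (1, 11)
double: tangent at (1, 11): λ = (3·1² + 22)/(2·11) ≡ 2/22. 22⁻¹ ≡ 22 (mod 23), so λ ≡ 2·22 ≡ 21.
  x = λ² - 1 - 1 = 441 - 2 ≡ 2; y = λ·(1 - 2) - 11 ≡ 14. → (2, 14)
double: tangent at (2, 14): λ = (3·2² + 22)/(2·14) ≡ 11/5. 5⁻¹ ≡ 14 (mod 23), so λ ≡ 11·14 ≡ 16.
  x = λ² - 2 - 2 = 256 - 4 ≡ 22; y = λ·(2 - 22) - 14 ≡ 11. → (22, 11)
add Q: (22, 11) + (0, 11). λ = (11 - 11)/(0 - 22) ≡ 0/1 mod 23. 1⁻¹ ≡ 1 (mod 23) since 1·1 = 1 ≡ 1, so λ ≡ 0.
  x = λ² - 22 - 0 = 0 - 22 ≡ 1; y = λ·(22 - 1) - 11 ≡ 12. → (1, 12)

(1, 12)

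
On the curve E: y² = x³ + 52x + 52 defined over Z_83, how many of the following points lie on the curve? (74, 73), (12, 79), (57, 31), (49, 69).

(74, 73): 73² ≡ 17, rhs ≡ 17 → on.
(12, 79): 79² ≡ 16, rhs ≡ 80 → off.
(57, 31): 31² ≡ 48, rhs ≡ 48 → on.
(49, 69): 69² ≡ 30, rhs ≡ 65 → off.

2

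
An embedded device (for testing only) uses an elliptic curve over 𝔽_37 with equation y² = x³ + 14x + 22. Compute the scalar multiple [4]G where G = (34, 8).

(22, 27)

Repeated addition: build up to 4G.
2G: tangent at (34, 8): λ = (3·34² + 14)/(2·8) ≡ 4/16. 16⁻¹ ≡ 7 (mod 37), so λ ≡ 4·7 ≡ 28.
  x = λ² - 34 - 34 = 784 - 68 ≡ 13; y = λ·(34 - 13) - 8 ≡ 25. → (13, 25)
3G: (13, 25) + (34, 8). λ = (8 - 25)/(34 - 13) ≡ 20/21 mod 37. 21⁻¹ ≡ 30 (mod 37) since 21·30 = 630 ≡ 1, so λ ≡ 8.
  x = λ² - 13 - 34 = 64 - 47 ≡ 17; y = λ·(13 - 17) - 25 ≡ 17. → (17, 17)
4G: (17, 17) + (34, 8). λ = (8 - 17)/(34 - 17) ≡ 28/17 mod 37. 17⁻¹ ≡ 24 (mod 37), so λ ≡ 6.
  x = λ² - 17 - 34 = 36 - 51 ≡ 22; y = λ·(17 - 22) - 17 ≡ 27. → (22, 27)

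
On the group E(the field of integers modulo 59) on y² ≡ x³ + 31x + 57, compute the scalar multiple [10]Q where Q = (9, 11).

(51, 51)

Double-and-add on 10 = (1010)₂. Start with Q = (9, 11) for the leading 1-bit.
double: tangent at (9, 11): λ = (3·9² + 31)/(2·11) ≡ 38/22. 22⁻¹ ≡ 51 (mod 59) since 22·51 = 1122 ≡ 1, so λ ≡ 38·51 ≡ 50.
  x = λ² - 9 - 9 = 2500 - 18 ≡ 4; y = λ·(9 - 4) - 11 ≡ 3. → (4, 3)
double: tangent at (4, 3): λ = (3·4² + 31)/(2·3) ≡ 20/6. 6⁻¹ ≡ 10 (mod 59) since 6·10 = 60 ≡ 1, so λ ≡ 20·10 ≡ 23.
  x = λ² - 4 - 4 = 529 - 8 ≡ 49; y = λ·(4 - 49) - 3 ≡ 24. → (49, 24)
add Q: (49, 24) + (9, 11). λ = (11 - 24)/(9 - 49) ≡ 46/19 mod 59. 19⁻¹ ≡ 28 (mod 59), so λ ≡ 49.
  x = λ² - 49 - 9 = 2401 - 58 ≡ 42; y = λ·(49 - 42) - 24 ≡ 24. → (42, 24)
double: tangent at (42, 24): λ = (3·42² + 31)/(2·24) ≡ 13/48. 48⁻¹ ≡ 16 (mod 59), so λ ≡ 13·16 ≡ 31.
  x = λ² - 42 - 42 = 961 - 84 ≡ 51; y = λ·(42 - 51) - 24 ≡ 51. → (51, 51)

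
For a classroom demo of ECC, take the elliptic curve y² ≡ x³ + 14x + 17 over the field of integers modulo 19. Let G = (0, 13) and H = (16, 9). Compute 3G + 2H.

(11, 1)

First 3G:
Repeated addition: build up to 3G.
2G: tangent at (0, 13): λ = (3·0² + 14)/(2·13) ≡ 14/7. 7⁻¹ ≡ 11 (mod 19) since 7·11 = 77 ≡ 1, so λ ≡ 14·11 ≡ 2.
  x = λ² - 0 - 0 = 4 - 0 ≡ 4; y = λ·(0 - 4) - 13 ≡ 17. → (4, 17)
3G: (4, 17) + (0, 13). λ = (13 - 17)/(0 - 4) ≡ 15/15 mod 19. 15⁻¹ ≡ 14 (mod 19), so λ ≡ 1.
  x = λ² - 4 - 0 = 1 - 4 ≡ 16; y = λ·(4 - 16) - 17 ≡ 9. → (16, 9)
3G = (16, 9).
Next 2H:
Repeated addition: build up to 2H.
2H: tangent at (16, 9): λ = (3·16² + 14)/(2·9) ≡ 3/18. 18⁻¹ ≡ 18 (mod 19) since 18·18 = 324 ≡ 1, so λ ≡ 3·18 ≡ 16.
  x = λ² - 16 - 16 = 256 - 32 ≡ 15; y = λ·(16 - 15) - 9 ≡ 7. → (15, 7)
2H = (15, 7).
Finally 3G + 2H:
(16, 9) + (15, 7). λ = (7 - 9)/(15 - 16) ≡ 17/18 mod 19. 18⁻¹ ≡ 18 (mod 19) since 18·18 = 324 ≡ 1, so λ ≡ 2.
  x = λ² - 16 - 15 = 4 - 31 ≡ 11; y = λ·(16 - 11) - 9 ≡ 1. → (11, 1)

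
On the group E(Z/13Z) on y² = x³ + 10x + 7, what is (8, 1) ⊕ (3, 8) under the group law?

(5, 0)

(8, 1) + (3, 8). λ = (8 - 1)/(3 - 8) ≡ 7/8 mod 13. 8⁻¹ ≡ 5 (mod 13) since 8·5 = 40 ≡ 1, so λ ≡ 9.
  x = λ² - 8 - 3 = 81 - 11 ≡ 5; y = λ·(8 - 5) - 1 ≡ 0. → (5, 0)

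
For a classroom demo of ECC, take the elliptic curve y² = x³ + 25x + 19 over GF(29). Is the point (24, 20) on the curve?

no

y² = 20² ≡ 23; x³ + 25x + 19 = 14443 ≡ 1 (mod 29). 23 ≠ 1.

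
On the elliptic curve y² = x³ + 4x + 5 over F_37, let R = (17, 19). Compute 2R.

tangent at (17, 19): λ = (3·17² + 4)/(2·19) ≡ 20/1. 1⁻¹ ≡ 1 (mod 37), so λ ≡ 20·1 ≡ 20.
  x = λ² - 17 - 17 = 400 - 34 ≡ 33; y = λ·(17 - 33) - 19 ≡ 31. → (33, 31)

(33, 31)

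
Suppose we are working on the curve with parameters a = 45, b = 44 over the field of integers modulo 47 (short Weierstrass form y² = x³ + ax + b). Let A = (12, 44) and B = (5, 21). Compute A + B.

(12, 44) + (5, 21). λ = (21 - 44)/(5 - 12) ≡ 24/40 mod 47. 40⁻¹ ≡ 20 (mod 47) since 40·20 = 800 ≡ 1, so λ ≡ 10.
  x = λ² - 12 - 5 = 100 - 17 ≡ 36; y = λ·(12 - 36) - 44 ≡ 45. → (36, 45)

(36, 45)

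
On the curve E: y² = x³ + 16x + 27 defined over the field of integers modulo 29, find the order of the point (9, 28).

2P: tangent at (9, 28): λ = (3·9² + 16)/(2·28) ≡ 27/27. 27⁻¹ ≡ 14 (mod 29), so λ ≡ 27·14 ≡ 1.
  x = λ² - 9 - 9 = 1 - 18 ≡ 12; y = λ·(9 - 12) - 28 ≡ 27. → (12, 27)
3P: (12, 27) + (9, 28). λ = (28 - 27)/(9 - 12) ≡ 1/26 mod 29. 26⁻¹ ≡ 19 (mod 29), so λ ≡ 19.
  x = λ² - 12 - 9 = 361 - 21 ≡ 21; y = λ·(12 - 21) - 27 ≡ 5. → (21, 5)
4P: (21, 5) + (9, 28). λ = (28 - 5)/(9 - 21) ≡ 23/17 mod 29. 17⁻¹ ≡ 12 (mod 29), so λ ≡ 15.
  x = λ² - 21 - 9 = 225 - 30 ≡ 21; y = λ·(21 - 21) - 5 ≡ 24. → (21, 24)
5P: (21, 24) + (9, 28). λ = (28 - 24)/(9 - 21) ≡ 4/17 mod 29. 17⁻¹ ≡ 12 (mod 29), so λ ≡ 19.
  x = λ² - 21 - 9 = 361 - 30 ≡ 12; y = λ·(21 - 12) - 24 ≡ 2. → (12, 2)
6P: (12, 2) + (9, 28). λ = (28 - 2)/(9 - 12) ≡ 26/26 mod 29. 26⁻¹ ≡ 19 (mod 29) since 26·19 = 494 ≡ 1, so λ ≡ 1.
  x = λ² - 12 - 9 = 1 - 21 ≡ 9; y = λ·(12 - 9) - 2 ≡ 1. → (9, 1)
7P: (9, 1) + (9, 28): same x and y₁ ≡ -y₂, so the sum is 𝒪.
7P = 𝒪, so the order is 7.

7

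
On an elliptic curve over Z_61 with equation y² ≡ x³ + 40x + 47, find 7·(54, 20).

Write G = (54, 20).
Double-and-add on 7 = (111)₂. Start with G = (54, 20) for the leading 1-bit.
double: tangent at (54, 20): λ = (3·54² + 40)/(2·20) ≡ 4/40. 40⁻¹ ≡ 29 (mod 61) since 40·29 = 1160 ≡ 1, so λ ≡ 4·29 ≡ 55.
  x = λ² - 54 - 54 = 3025 - 108 ≡ 50; y = λ·(54 - 50) - 20 ≡ 17. → (50, 17)
add G: (50, 17) + (54, 20). λ = (20 - 17)/(54 - 50) ≡ 3/4 mod 61. 4⁻¹ ≡ 46 (mod 61), so λ ≡ 16.
  x = λ² - 50 - 54 = 256 - 104 ≡ 30; y = λ·(50 - 30) - 17 ≡ 59. → (30, 59)
double: tangent at (30, 59): λ = (3·30² + 40)/(2·59) ≡ 56/57. 57⁻¹ ≡ 15 (mod 61) since 57·15 = 855 ≡ 1, so λ ≡ 56·15 ≡ 47.
  x = λ² - 30 - 30 = 2209 - 60 ≡ 14; y = λ·(30 - 14) - 59 ≡ 22. → (14, 22)
add G: (14, 22) + (54, 20). λ = (20 - 22)/(54 - 14) ≡ 59/40 mod 61. 40⁻¹ ≡ 29 (mod 61), so λ ≡ 3.
  x = λ² - 14 - 54 = 9 - 68 ≡ 2; y = λ·(14 - 2) - 22 ≡ 14. → (2, 14)

(2, 14)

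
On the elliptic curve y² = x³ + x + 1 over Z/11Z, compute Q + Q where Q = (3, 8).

tangent at (3, 8): λ = (3·3² + 1)/(2·8) ≡ 6/5. 5⁻¹ ≡ 9 (mod 11) since 5·9 = 45 ≡ 1, so λ ≡ 6·9 ≡ 10.
  x = λ² - 3 - 3 = 100 - 6 ≡ 6; y = λ·(3 - 6) - 8 ≡ 6. → (6, 6)

(6, 6)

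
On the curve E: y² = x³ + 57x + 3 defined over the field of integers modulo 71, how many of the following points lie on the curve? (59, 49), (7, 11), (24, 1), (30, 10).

2

(59, 49): 49² ≡ 58, rhs ≡ 5 → off.
(7, 11): 11² ≡ 50, rhs ≡ 35 → off.
(24, 1): 1² ≡ 1, rhs ≡ 1 → on.
(30, 10): 10² ≡ 29, rhs ≡ 29 → on.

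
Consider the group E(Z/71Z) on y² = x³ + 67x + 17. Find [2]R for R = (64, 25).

(33, 31)

tangent at (64, 25): λ = (3·64² + 67)/(2·25) ≡ 1/50. 50⁻¹ ≡ 27 (mod 71), so λ ≡ 1·27 ≡ 27.
  x = λ² - 64 - 64 = 729 - 128 ≡ 33; y = λ·(64 - 33) - 25 ≡ 31. → (33, 31)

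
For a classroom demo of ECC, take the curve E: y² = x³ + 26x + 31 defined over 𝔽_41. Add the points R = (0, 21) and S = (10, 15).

(0, 21) + (10, 15). λ = (15 - 21)/(10 - 0) ≡ 35/10 mod 41. 10⁻¹ ≡ 37 (mod 41), so λ ≡ 24.
  x = λ² - 0 - 10 = 576 - 10 ≡ 33; y = λ·(0 - 33) - 21 ≡ 7. → (33, 7)

(33, 7)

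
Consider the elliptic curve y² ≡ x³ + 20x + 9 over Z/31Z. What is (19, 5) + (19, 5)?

(26, 1)

tangent at (19, 5): λ = (3·19² + 20)/(2·5) ≡ 18/10. 10⁻¹ ≡ 28 (mod 31) since 10·28 = 280 ≡ 1, so λ ≡ 18·28 ≡ 8.
  x = λ² - 19 - 19 = 64 - 38 ≡ 26; y = λ·(19 - 26) - 5 ≡ 1. → (26, 1)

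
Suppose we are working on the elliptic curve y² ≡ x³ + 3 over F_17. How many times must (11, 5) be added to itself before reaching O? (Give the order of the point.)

2P: tangent at (11, 5): λ = (3·11² + 0)/(2·5) ≡ 6/10. 10⁻¹ ≡ 12 (mod 17), so λ ≡ 6·12 ≡ 4.
  x = λ² - 11 - 11 = 16 - 22 ≡ 11; y = λ·(11 - 11) - 5 ≡ 12. → (11, 12)
3P: (11, 12) + (11, 5): same x and y₁ ≡ -y₂, so the sum is O.
3P = O, so the order is 3.

3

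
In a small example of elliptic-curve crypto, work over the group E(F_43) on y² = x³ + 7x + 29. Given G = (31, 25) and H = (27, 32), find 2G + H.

First 2G:
Repeated addition: build up to 2G.
2G: tangent at (31, 25): λ = (3·31² + 7)/(2·25) ≡ 9/7. 7⁻¹ ≡ 37 (mod 43) since 7·37 = 259 ≡ 1, so λ ≡ 9·37 ≡ 32.
  x = λ² - 31 - 31 = 1024 - 62 ≡ 16; y = λ·(31 - 16) - 25 ≡ 25. → (16, 25)
2G = (16, 25).
Finally 2G + H:
(16, 25) + (27, 32). λ = (32 - 25)/(27 - 16) ≡ 7/11 mod 43. 11⁻¹ ≡ 4 (mod 43), so λ ≡ 28.
  x = λ² - 16 - 27 = 784 - 43 ≡ 10; y = λ·(16 - 10) - 25 ≡ 14. → (10, 14)

(10, 14)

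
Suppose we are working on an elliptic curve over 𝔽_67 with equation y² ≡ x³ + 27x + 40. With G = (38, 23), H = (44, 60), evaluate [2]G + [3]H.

(6, 63)

First 2G:
Repeated addition: build up to 2G.
2G: tangent at (38, 23): λ = (3·38² + 27)/(2·23) ≡ 4/46. 46⁻¹ ≡ 51 (mod 67) since 46·51 = 2346 ≡ 1, so λ ≡ 4·51 ≡ 3.
  x = λ² - 38 - 38 = 9 - 76 ≡ 0; y = λ·(38 - 0) - 23 ≡ 24. → (0, 24)
2G = (0, 24).
Next 3H:
Repeated addition: build up to 3H.
2H: tangent at (44, 60): λ = (3·44² + 27)/(2·60) ≡ 6/53. 53⁻¹ ≡ 43 (mod 67) since 53·43 = 2279 ≡ 1, so λ ≡ 6·43 ≡ 57.
  x = λ² - 44 - 44 = 3249 - 88 ≡ 12; y = λ·(44 - 12) - 60 ≡ 22. → (12, 22)
3H: (12, 22) + (44, 60). λ = (60 - 22)/(44 - 12) ≡ 38/32 mod 67. 32⁻¹ ≡ 44 (mod 67), so λ ≡ 64.
  x = λ² - 12 - 44 = 4096 - 56 ≡ 20; y = λ·(12 - 20) - 22 ≡ 2. → (20, 2)
3H = (20, 2).
Finally 2G + 3H:
(0, 24) + (20, 2). λ = (2 - 24)/(20 - 0) ≡ 45/20 mod 67. 20⁻¹ ≡ 57 (mod 67) since 20·57 = 1140 ≡ 1, so λ ≡ 19.
  x = λ² - 0 - 20 = 361 - 20 ≡ 6; y = λ·(0 - 6) - 24 ≡ 63. → (6, 63)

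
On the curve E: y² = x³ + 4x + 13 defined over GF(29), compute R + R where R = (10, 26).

tangent at (10, 26): λ = (3·10² + 4)/(2·26) ≡ 14/23. 23⁻¹ ≡ 24 (mod 29), so λ ≡ 14·24 ≡ 17.
  x = λ² - 10 - 10 = 289 - 20 ≡ 8; y = λ·(10 - 8) - 26 ≡ 8. → (8, 8)

(8, 8)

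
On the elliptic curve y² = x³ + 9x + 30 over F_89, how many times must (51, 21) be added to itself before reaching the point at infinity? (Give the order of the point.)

2P: tangent at (51, 21): λ = (3·51² + 9)/(2·21) ≡ 69/42. 42⁻¹ ≡ 53 (mod 89) since 42·53 = 2226 ≡ 1, so λ ≡ 69·53 ≡ 8.
  x = λ² - 51 - 51 = 64 - 102 ≡ 51; y = λ·(51 - 51) - 21 ≡ 68. → (51, 68)
3P: (51, 68) + (51, 21): same x and y₁ ≡ -y₂, so the sum is the point at infinity.
3P = the point at infinity, so the order is 3.

3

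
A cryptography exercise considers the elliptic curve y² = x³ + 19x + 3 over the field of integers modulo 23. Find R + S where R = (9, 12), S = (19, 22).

(9, 12) + (19, 22). λ = (22 - 12)/(19 - 9) ≡ 10/10 mod 23. 10⁻¹ ≡ 7 (mod 23), so λ ≡ 1.
  x = λ² - 9 - 19 = 1 - 28 ≡ 19; y = λ·(9 - 19) - 12 ≡ 1. → (19, 1)

(19, 1)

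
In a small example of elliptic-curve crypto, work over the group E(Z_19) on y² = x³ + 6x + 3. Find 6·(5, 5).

Write P = (5, 5).
Repeated addition: build up to 6P.
2P: tangent at (5, 5): λ = (3·5² + 6)/(2·5) ≡ 5/10. 10⁻¹ ≡ 2 (mod 19) since 10·2 = 20 ≡ 1, so λ ≡ 5·2 ≡ 10.
  x = λ² - 5 - 5 = 100 - 10 ≡ 14; y = λ·(5 - 14) - 5 ≡ 0. → (14, 0)
3P: (14, 0) + (5, 5). λ = (5 - 0)/(5 - 14) ≡ 5/10 mod 19. 10⁻¹ ≡ 2 (mod 19) since 10·2 = 20 ≡ 1, so λ ≡ 10.
  x = λ² - 14 - 5 = 100 - 19 ≡ 5; y = λ·(14 - 5) - 0 ≡ 14. → (5, 14)
4P: (5, 14) + (5, 5): same x and y₁ ≡ -y₂, so the sum is O.
5P: O + (5, 5) = (5, 5) (identity).
6P: tangent at (5, 5): λ = (3·5² + 6)/(2·5) ≡ 5/10. 10⁻¹ ≡ 2 (mod 19) since 10·2 = 20 ≡ 1, so λ ≡ 5·2 ≡ 10.
  x = λ² - 5 - 5 = 100 - 10 ≡ 14; y = λ·(5 - 14) - 5 ≡ 0. → (14, 0)

(14, 0)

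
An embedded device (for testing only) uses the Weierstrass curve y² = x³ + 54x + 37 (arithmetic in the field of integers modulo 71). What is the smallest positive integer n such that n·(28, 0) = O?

2

2P: (28, 0) + (28, 0): same x and y₁ ≡ -y₂, so the sum is O.
2P = O, so the order is 2.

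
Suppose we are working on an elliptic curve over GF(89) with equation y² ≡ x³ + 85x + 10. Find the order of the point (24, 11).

2P: tangent at (24, 11): λ = (3·24² + 85)/(2·11) ≡ 33/22. 22⁻¹ ≡ 85 (mod 89) since 22·85 = 1870 ≡ 1, so λ ≡ 33·85 ≡ 46.
  x = λ² - 24 - 24 = 2116 - 48 ≡ 21; y = λ·(24 - 21) - 11 ≡ 38. → (21, 38)
3P: (21, 38) + (24, 11). λ = (11 - 38)/(24 - 21) ≡ 62/3 mod 89. 3⁻¹ ≡ 30 (mod 89), so λ ≡ 80.
  x = λ² - 21 - 24 = 6400 - 45 ≡ 36; y = λ·(21 - 36) - 38 ≡ 8. → (36, 8)
4P: (36, 8) + (24, 11). λ = (11 - 8)/(24 - 36) ≡ 3/77 mod 89. 77⁻¹ ≡ 37 (mod 89) since 77·37 = 2849 ≡ 1, so λ ≡ 22.
  x = λ² - 36 - 24 = 484 - 60 ≡ 68; y = λ·(36 - 68) - 8 ≡ 0. → (68, 0)
5P: (68, 0) + (24, 11). λ = (11 - 0)/(24 - 68) ≡ 11/45 mod 89. 45⁻¹ ≡ 2 (mod 89) since 45·2 = 90 ≡ 1, so λ ≡ 22.
  x = λ² - 68 - 24 = 484 - 92 ≡ 36; y = λ·(68 - 36) - 0 ≡ 81. → (36, 81)
6P: (36, 81) + (24, 11). λ = (11 - 81)/(24 - 36) ≡ 19/77 mod 89. 77⁻¹ ≡ 37 (mod 89), so λ ≡ 80.
  x = λ² - 36 - 24 = 6400 - 60 ≡ 21; y = λ·(36 - 21) - 81 ≡ 51. → (21, 51)
7P: (21, 51) + (24, 11). λ = (11 - 51)/(24 - 21) ≡ 49/3 mod 89. 3⁻¹ ≡ 30 (mod 89) since 3·30 = 90 ≡ 1, so λ ≡ 46.
  x = λ² - 21 - 24 = 2116 - 45 ≡ 24; y = λ·(21 - 24) - 51 ≡ 78. → (24, 78)
8P: (24, 78) + (24, 11): same x and y₁ ≡ -y₂, so the sum is the point at infinity.
8P = the point at infinity, so the order is 8.

8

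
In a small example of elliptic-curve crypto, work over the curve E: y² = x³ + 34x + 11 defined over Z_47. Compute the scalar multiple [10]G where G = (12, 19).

(6, 14)

Repeated addition: build up to 10G.
2G: tangent at (12, 19): λ = (3·12² + 34)/(2·19) ≡ 43/38. 38⁻¹ ≡ 26 (mod 47) since 38·26 = 988 ≡ 1, so λ ≡ 43·26 ≡ 37.
  x = λ² - 12 - 12 = 1369 - 24 ≡ 29; y = λ·(12 - 29) - 19 ≡ 10. → (29, 10)
3G: (29, 10) + (12, 19). λ = (19 - 10)/(12 - 29) ≡ 9/30 mod 47. 30⁻¹ ≡ 11 (mod 47), so λ ≡ 5.
  x = λ² - 29 - 12 = 25 - 41 ≡ 31; y = λ·(29 - 31) - 10 ≡ 27. → (31, 27)
4G: (31, 27) + (12, 19). λ = (19 - 27)/(12 - 31) ≡ 39/28 mod 47. 28⁻¹ ≡ 42 (mod 47), so λ ≡ 40.
  x = λ² - 31 - 12 = 1600 - 43 ≡ 6; y = λ·(31 - 6) - 27 ≡ 33. → (6, 33)
5G: (6, 33) + (12, 19). λ = (19 - 33)/(12 - 6) ≡ 33/6 mod 47. 6⁻¹ ≡ 8 (mod 47) since 6·8 = 48 ≡ 1, so λ ≡ 29.
  x = λ² - 6 - 12 = 841 - 18 ≡ 24; y = λ·(6 - 24) - 33 ≡ 9. → (24, 9)
6G: (24, 9) + (12, 19). λ = (19 - 9)/(12 - 24) ≡ 10/35 mod 47. 35⁻¹ ≡ 43 (mod 47), so λ ≡ 7.
  x = λ² - 24 - 12 = 49 - 36 ≡ 13; y = λ·(24 - 13) - 9 ≡ 21. → (13, 21)
7G: (13, 21) + (12, 19). λ = (19 - 21)/(12 - 13) ≡ 45/46 mod 47. 46⁻¹ ≡ 46 (mod 47), so λ ≡ 2.
  x = λ² - 13 - 12 = 4 - 25 ≡ 26; y = λ·(13 - 26) - 21 ≡ 0. → (26, 0)
8G: (26, 0) + (12, 19). λ = (19 - 0)/(12 - 26) ≡ 19/33 mod 47. 33⁻¹ ≡ 10 (mod 47), so λ ≡ 2.
  x = λ² - 26 - 12 = 4 - 38 ≡ 13; y = λ·(26 - 13) - 0 ≡ 26. → (13, 26)
9G: (13, 26) + (12, 19). λ = (19 - 26)/(12 - 13) ≡ 40/46 mod 47. 46⁻¹ ≡ 46 (mod 47) since 46·46 = 2116 ≡ 1, so λ ≡ 7.
  x = λ² - 13 - 12 = 49 - 25 ≡ 24; y = λ·(13 - 24) - 26 ≡ 38. → (24, 38)
10G: (24, 38) + (12, 19). λ = (19 - 38)/(12 - 24) ≡ 28/35 mod 47. 35⁻¹ ≡ 43 (mod 47) since 35·43 = 1505 ≡ 1, so λ ≡ 29.
  x = λ² - 24 - 12 = 841 - 36 ≡ 6; y = λ·(24 - 6) - 38 ≡ 14. → (6, 14)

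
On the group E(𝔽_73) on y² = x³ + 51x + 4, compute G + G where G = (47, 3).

(11, 61)

tangent at (47, 3): λ = (3·47² + 51)/(2·3) ≡ 35/6. 6⁻¹ ≡ 61 (mod 73) since 6·61 = 366 ≡ 1, so λ ≡ 35·61 ≡ 18.
  x = λ² - 47 - 47 = 324 - 94 ≡ 11; y = λ·(47 - 11) - 3 ≡ 61. → (11, 61)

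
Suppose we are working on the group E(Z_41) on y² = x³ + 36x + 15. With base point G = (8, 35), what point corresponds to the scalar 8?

(6, 18)

Repeated addition: build up to 8G.
2G: tangent at (8, 35): λ = (3·8² + 36)/(2·35) ≡ 23/29. 29⁻¹ ≡ 17 (mod 41), so λ ≡ 23·17 ≡ 22.
  x = λ² - 8 - 8 = 484 - 16 ≡ 17; y = λ·(8 - 17) - 35 ≡ 13. → (17, 13)
3G: (17, 13) + (8, 35). λ = (35 - 13)/(8 - 17) ≡ 22/32 mod 41. 32⁻¹ ≡ 9 (mod 41) since 32·9 = 288 ≡ 1, so λ ≡ 34.
  x = λ² - 17 - 8 = 1156 - 25 ≡ 24; y = λ·(17 - 24) - 13 ≡ 36. → (24, 36)
4G: (24, 36) + (8, 35). λ = (35 - 36)/(8 - 24) ≡ 40/25 mod 41. 25⁻¹ ≡ 23 (mod 41) since 25·23 = 575 ≡ 1, so λ ≡ 18.
  x = λ² - 24 - 8 = 324 - 32 ≡ 5; y = λ·(24 - 5) - 36 ≡ 19. → (5, 19)
5G: (5, 19) + (8, 35). λ = (35 - 19)/(8 - 5) ≡ 16/3 mod 41. 3⁻¹ ≡ 14 (mod 41) since 3·14 = 42 ≡ 1, so λ ≡ 19.
  x = λ² - 5 - 8 = 361 - 13 ≡ 20; y = λ·(5 - 20) - 19 ≡ 24. → (20, 24)
6G: (20, 24) + (8, 35). λ = (35 - 24)/(8 - 20) ≡ 11/29 mod 41. 29⁻¹ ≡ 17 (mod 41), so λ ≡ 23.
  x = λ² - 20 - 8 = 529 - 28 ≡ 9; y = λ·(20 - 9) - 24 ≡ 24. → (9, 24)
7G: (9, 24) + (8, 35). λ = (35 - 24)/(8 - 9) ≡ 11/40 mod 41. 40⁻¹ ≡ 40 (mod 41) since 40·40 = 1600 ≡ 1, so λ ≡ 30.
  x = λ² - 9 - 8 = 900 - 17 ≡ 22; y = λ·(9 - 22) - 24 ≡ 37. → (22, 37)
8G: (22, 37) + (8, 35). λ = (35 - 37)/(8 - 22) ≡ 39/27 mod 41. 27⁻¹ ≡ 38 (mod 41) since 27·38 = 1026 ≡ 1, so λ ≡ 6.
  x = λ² - 22 - 8 = 36 - 30 ≡ 6; y = λ·(22 - 6) - 37 ≡ 18. → (6, 18)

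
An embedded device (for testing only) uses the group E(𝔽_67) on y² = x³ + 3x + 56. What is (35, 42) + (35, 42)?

tangent at (35, 42): λ = (3·35² + 3)/(2·42) ≡ 60/17. 17⁻¹ ≡ 4 (mod 67), so λ ≡ 60·4 ≡ 39.
  x = λ² - 35 - 35 = 1521 - 70 ≡ 44; y = λ·(35 - 44) - 42 ≡ 9. → (44, 9)

(44, 9)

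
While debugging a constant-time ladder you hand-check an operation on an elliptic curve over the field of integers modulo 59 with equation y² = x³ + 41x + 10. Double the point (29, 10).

(13, 47)

tangent at (29, 10): λ = (3·29² + 41)/(2·10) ≡ 27/20. 20⁻¹ ≡ 3 (mod 59), so λ ≡ 27·3 ≡ 22.
  x = λ² - 29 - 29 = 484 - 58 ≡ 13; y = λ·(29 - 13) - 10 ≡ 47. → (13, 47)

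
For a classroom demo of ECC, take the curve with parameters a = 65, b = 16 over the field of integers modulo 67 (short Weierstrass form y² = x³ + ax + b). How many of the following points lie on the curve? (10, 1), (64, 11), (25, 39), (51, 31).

(10, 1): 1² ≡ 1, rhs ≡ 58 → off.
(64, 11): 11² ≡ 54, rhs ≡ 62 → off.
(25, 39): 39² ≡ 47, rhs ≡ 47 → on.
(51, 31): 31² ≡ 23, rhs ≡ 39 → off.

1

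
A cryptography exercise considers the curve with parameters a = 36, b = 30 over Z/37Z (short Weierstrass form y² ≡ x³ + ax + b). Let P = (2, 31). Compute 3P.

Repeated addition: build up to 3P.
2P: tangent at (2, 31): λ = (3·2² + 36)/(2·31) ≡ 11/25. 25⁻¹ ≡ 3 (mod 37), so λ ≡ 11·3 ≡ 33.
  x = λ² - 2 - 2 = 1089 - 4 ≡ 12; y = λ·(2 - 12) - 31 ≡ 9. → (12, 9)
3P: (12, 9) + (2, 31). λ = (31 - 9)/(2 - 12) ≡ 22/27 mod 37. 27⁻¹ ≡ 11 (mod 37), so λ ≡ 20.
  x = λ² - 12 - 2 = 400 - 14 ≡ 16; y = λ·(12 - 16) - 9 ≡ 22. → (16, 22)

(16, 22)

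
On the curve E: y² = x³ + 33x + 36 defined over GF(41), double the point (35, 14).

tangent at (35, 14): λ = (3·35² + 33)/(2·14) ≡ 18/28. 28⁻¹ ≡ 22 (mod 41), so λ ≡ 18·22 ≡ 27.
  x = λ² - 35 - 35 = 729 - 70 ≡ 3; y = λ·(35 - 3) - 14 ≡ 30. → (3, 30)

(3, 30)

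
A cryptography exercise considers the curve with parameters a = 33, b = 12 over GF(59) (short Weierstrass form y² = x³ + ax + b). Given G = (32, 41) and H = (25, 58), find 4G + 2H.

(25, 58)

First 4G:
Double-and-add on 4 = (100)₂. Start with G = (32, 41) for the leading 1-bit.
double: tangent at (32, 41): λ = (3·32² + 33)/(2·41) ≡ 37/23. 23⁻¹ ≡ 18 (mod 59), so λ ≡ 37·18 ≡ 17.
  x = λ² - 32 - 32 = 289 - 64 ≡ 48; y = λ·(32 - 48) - 41 ≡ 41. → (48, 41)
double: tangent at (48, 41): λ = (3·48² + 33)/(2·41) ≡ 42/23. 23⁻¹ ≡ 18 (mod 59), so λ ≡ 42·18 ≡ 48.
  x = λ² - 48 - 48 = 2304 - 96 ≡ 25; y = λ·(48 - 25) - 41 ≡ 1. → (25, 1)
4G = (25, 1).
Next 2H:
Repeated addition: build up to 2H.
2H: tangent at (25, 58): λ = (3·25² + 33)/(2·58) ≡ 20/57. 57⁻¹ ≡ 29 (mod 59), so λ ≡ 20·29 ≡ 49.
  x = λ² - 25 - 25 = 2401 - 50 ≡ 50; y = λ·(25 - 50) - 58 ≡ 15. → (50, 15)
2H = (50, 15).
Finally 4G + 2H:
(25, 1) + (50, 15). λ = (15 - 1)/(50 - 25) ≡ 14/25 mod 59. 25⁻¹ ≡ 26 (mod 59) since 25·26 = 650 ≡ 1, so λ ≡ 10.
  x = λ² - 25 - 50 = 100 - 75 ≡ 25; y = λ·(25 - 25) - 1 ≡ 58. → (25, 58)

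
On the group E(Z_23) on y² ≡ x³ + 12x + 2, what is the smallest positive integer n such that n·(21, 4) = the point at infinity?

9

2P: tangent at (21, 4): λ = (3·21² + 12)/(2·4) ≡ 1/8. 8⁻¹ ≡ 3 (mod 23), so λ ≡ 1·3 ≡ 3.
  x = λ² - 21 - 21 = 9 - 42 ≡ 13; y = λ·(21 - 13) - 4 ≡ 20. → (13, 20)
3P: (13, 20) + (21, 4). λ = (4 - 20)/(21 - 13) ≡ 7/8 mod 23. 8⁻¹ ≡ 3 (mod 23), so λ ≡ 21.
  x = λ² - 13 - 21 = 441 - 34 ≡ 16; y = λ·(13 - 16) - 20 ≡ 9. → (16, 9)
4P: (16, 9) + (21, 4). λ = (4 - 9)/(21 - 16) ≡ 18/5 mod 23. 5⁻¹ ≡ 14 (mod 23), so λ ≡ 22.
  x = λ² - 16 - 21 = 484 - 37 ≡ 10; y = λ·(16 - 10) - 9 ≡ 8. → (10, 8)
5P: (10, 8) + (21, 4). λ = (4 - 8)/(21 - 10) ≡ 19/11 mod 23. 11⁻¹ ≡ 21 (mod 23), so λ ≡ 8.
  x = λ² - 10 - 21 = 64 - 31 ≡ 10; y = λ·(10 - 10) - 8 ≡ 15. → (10, 15)
6P: (10, 15) + (21, 4). λ = (4 - 15)/(21 - 10) ≡ 12/11 mod 23. 11⁻¹ ≡ 21 (mod 23) since 11·21 = 231 ≡ 1, so λ ≡ 22.
  x = λ² - 10 - 21 = 484 - 31 ≡ 16; y = λ·(10 - 16) - 15 ≡ 14. → (16, 14)
7P: (16, 14) + (21, 4). λ = (4 - 14)/(21 - 16) ≡ 13/5 mod 23. 5⁻¹ ≡ 14 (mod 23), so λ ≡ 21.
  x = λ² - 16 - 21 = 441 - 37 ≡ 13; y = λ·(16 - 13) - 14 ≡ 3. → (13, 3)
8P: (13, 3) + (21, 4). λ = (4 - 3)/(21 - 13) ≡ 1/8 mod 23. 8⁻¹ ≡ 3 (mod 23) since 8·3 = 24 ≡ 1, so λ ≡ 3.
  x = λ² - 13 - 21 = 9 - 34 ≡ 21; y = λ·(13 - 21) - 3 ≡ 19. → (21, 19)
9P: (21, 19) + (21, 4): same x and y₁ ≡ -y₂, so the sum is the point at infinity.
9P = the point at infinity, so the order is 9.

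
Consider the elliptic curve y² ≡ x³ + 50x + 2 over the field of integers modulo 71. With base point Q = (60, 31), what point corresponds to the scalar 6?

Repeated addition: build up to 6Q.
2Q: tangent at (60, 31): λ = (3·60² + 50)/(2·31) ≡ 58/62. 62⁻¹ ≡ 63 (mod 71), so λ ≡ 58·63 ≡ 33.
  x = λ² - 60 - 60 = 1089 - 120 ≡ 46; y = λ·(60 - 46) - 31 ≡ 5. → (46, 5)
3Q: (46, 5) + (60, 31). λ = (31 - 5)/(60 - 46) ≡ 26/14 mod 71. 14⁻¹ ≡ 66 (mod 71), so λ ≡ 12.
  x = λ² - 46 - 60 = 144 - 106 ≡ 38; y = λ·(46 - 38) - 5 ≡ 20. → (38, 20)
4Q: (38, 20) + (60, 31). λ = (31 - 20)/(60 - 38) ≡ 11/22 mod 71. 22⁻¹ ≡ 42 (mod 71), so λ ≡ 36.
  x = λ² - 38 - 60 = 1296 - 98 ≡ 62; y = λ·(38 - 62) - 20 ≡ 39. → (62, 39)
5Q: (62, 39) + (60, 31). λ = (31 - 39)/(60 - 62) ≡ 63/69 mod 71. 69⁻¹ ≡ 35 (mod 71) since 69·35 = 2415 ≡ 1, so λ ≡ 4.
  x = λ² - 62 - 60 = 16 - 122 ≡ 36; y = λ·(62 - 36) - 39 ≡ 65. → (36, 65)
6Q: (36, 65) + (60, 31). λ = (31 - 65)/(60 - 36) ≡ 37/24 mod 71. 24⁻¹ ≡ 3 (mod 71), so λ ≡ 40.
  x = λ² - 36 - 60 = 1600 - 96 ≡ 13; y = λ·(36 - 13) - 65 ≡ 3. → (13, 3)

(13, 3)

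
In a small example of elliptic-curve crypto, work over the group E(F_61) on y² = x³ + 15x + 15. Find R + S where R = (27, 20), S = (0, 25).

(46, 40)

(27, 20) + (0, 25). λ = (25 - 20)/(0 - 27) ≡ 5/34 mod 61. 34⁻¹ ≡ 9 (mod 61) since 34·9 = 306 ≡ 1, so λ ≡ 45.
  x = λ² - 27 - 0 = 2025 - 27 ≡ 46; y = λ·(27 - 46) - 20 ≡ 40. → (46, 40)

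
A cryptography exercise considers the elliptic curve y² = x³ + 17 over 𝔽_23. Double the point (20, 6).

(1, 8)

tangent at (20, 6): λ = (3·20² + 0)/(2·6) ≡ 4/12. 12⁻¹ ≡ 2 (mod 23) since 12·2 = 24 ≡ 1, so λ ≡ 4·2 ≡ 8.
  x = λ² - 20 - 20 = 64 - 40 ≡ 1; y = λ·(20 - 1) - 6 ≡ 8. → (1, 8)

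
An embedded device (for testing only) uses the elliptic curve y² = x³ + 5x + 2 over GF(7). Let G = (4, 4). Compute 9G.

Repeated addition: build up to 9G.
2G: tangent at (4, 4): λ = (3·4² + 5)/(2·4) ≡ 4/1. 1⁻¹ ≡ 1 (mod 7), so λ ≡ 4·1 ≡ 4.
  x = λ² - 4 - 4 = 16 - 8 ≡ 1; y = λ·(4 - 1) - 4 ≡ 1. → (1, 1)
3G: (1, 1) + (4, 4). λ = (4 - 1)/(4 - 1) ≡ 3/3 mod 7. 3⁻¹ ≡ 5 (mod 7) since 3·5 = 15 ≡ 1, so λ ≡ 1.
  x = λ² - 1 - 4 = 1 - 5 ≡ 3; y = λ·(1 - 3) - 1 ≡ 4. → (3, 4)
4G: (3, 4) + (4, 4). λ = (4 - 4)/(4 - 3) ≡ 0/1 mod 7. 1⁻¹ ≡ 1 (mod 7), so λ ≡ 0.
  x = λ² - 3 - 4 = 0 - 7 ≡ 0; y = λ·(3 - 0) - 4 ≡ 3. → (0, 3)
5G: (0, 3) + (4, 4). λ = (4 - 3)/(4 - 0) ≡ 1/4 mod 7. 4⁻¹ ≡ 2 (mod 7), so λ ≡ 2.
  x = λ² - 0 - 4 = 4 - 4 ≡ 0; y = λ·(0 - 0) - 3 ≡ 4. → (0, 4)
6G: (0, 4) + (4, 4). λ = (4 - 4)/(4 - 0) ≡ 0/4 mod 7. 4⁻¹ ≡ 2 (mod 7), so λ ≡ 0.
  x = λ² - 0 - 4 = 0 - 4 ≡ 3; y = λ·(0 - 3) - 4 ≡ 3. → (3, 3)
7G: (3, 3) + (4, 4). λ = (4 - 3)/(4 - 3) ≡ 1/1 mod 7. 1⁻¹ ≡ 1 (mod 7), so λ ≡ 1.
  x = λ² - 3 - 4 = 1 - 7 ≡ 1; y = λ·(3 - 1) - 3 ≡ 6. → (1, 6)
8G: (1, 6) + (4, 4). λ = (4 - 6)/(4 - 1) ≡ 5/3 mod 7. 3⁻¹ ≡ 5 (mod 7) since 3·5 = 15 ≡ 1, so λ ≡ 4.
  x = λ² - 1 - 4 = 16 - 5 ≡ 4; y = λ·(1 - 4) - 6 ≡ 3. → (4, 3)
9G: (4, 3) + (4, 4): same x and y₁ ≡ -y₂, so the sum is 𝒪.

O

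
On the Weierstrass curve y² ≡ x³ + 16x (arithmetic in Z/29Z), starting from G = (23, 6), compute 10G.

Double-and-add on 10 = (1010)₂. Start with G = (23, 6) for the leading 1-bit.
double: tangent at (23, 6): λ = (3·23² + 16)/(2·6) ≡ 8/12. 12⁻¹ ≡ 17 (mod 29), so λ ≡ 8·17 ≡ 20.
  x = λ² - 23 - 23 = 400 - 46 ≡ 6; y = λ·(23 - 6) - 6 ≡ 15. → (6, 15)
double: tangent at (6, 15): λ = (3·6² + 16)/(2·15) ≡ 8/1. 1⁻¹ ≡ 1 (mod 29), so λ ≡ 8·1 ≡ 8.
  x = λ² - 6 - 6 = 64 - 12 ≡ 23; y = λ·(6 - 23) - 15 ≡ 23. → (23, 23)
add G: (23, 23) + (23, 6): same x and y₁ ≡ -y₂, so the sum is O.
double: O + O = O (identity).

O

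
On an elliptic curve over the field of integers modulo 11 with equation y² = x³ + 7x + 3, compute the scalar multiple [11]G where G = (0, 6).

Double-and-add on 11 = (1011)₂. Start with G = (0, 6) for the leading 1-bit.
double: tangent at (0, 6): λ = (3·0² + 7)/(2·6) ≡ 7/1. 1⁻¹ ≡ 1 (mod 11), so λ ≡ 7·1 ≡ 7.
  x = λ² - 0 - 0 = 49 - 0 ≡ 5; y = λ·(0 - 5) - 6 ≡ 3. → (5, 3)
double: tangent at (5, 3): λ = (3·5² + 7)/(2·3) ≡ 5/6. 6⁻¹ ≡ 2 (mod 11), so λ ≡ 5·2 ≡ 10.
  x = λ² - 5 - 5 = 100 - 10 ≡ 2; y = λ·(5 - 2) - 3 ≡ 5. → (2, 5)
add G: (2, 5) + (0, 6). λ = (6 - 5)/(0 - 2) ≡ 1/9 mod 11. 9⁻¹ ≡ 5 (mod 11), so λ ≡ 5.
  x = λ² - 2 - 0 = 25 - 2 ≡ 1; y = λ·(2 - 1) - 5 ≡ 0. → (1, 0)
double: (1, 0) + (1, 0): same x and y₁ ≡ -y₂, so the sum is 𝒪.
add G: 𝒪 + (0, 6) = (0, 6) (identity).

(0, 6)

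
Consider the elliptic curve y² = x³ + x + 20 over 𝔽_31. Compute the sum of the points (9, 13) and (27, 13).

(9, 13) + (27, 13). λ = (13 - 13)/(27 - 9) ≡ 0/18 mod 31. 18⁻¹ ≡ 19 (mod 31) since 18·19 = 342 ≡ 1, so λ ≡ 0.
  x = λ² - 9 - 27 = 0 - 36 ≡ 26; y = λ·(9 - 26) - 13 ≡ 18. → (26, 18)

(26, 18)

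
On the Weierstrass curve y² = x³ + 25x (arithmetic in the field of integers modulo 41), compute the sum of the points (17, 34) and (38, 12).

(36, 23)

(17, 34) + (38, 12). λ = (12 - 34)/(38 - 17) ≡ 19/21 mod 41. 21⁻¹ ≡ 2 (mod 41), so λ ≡ 38.
  x = λ² - 17 - 38 = 1444 - 55 ≡ 36; y = λ·(17 - 36) - 34 ≡ 23. → (36, 23)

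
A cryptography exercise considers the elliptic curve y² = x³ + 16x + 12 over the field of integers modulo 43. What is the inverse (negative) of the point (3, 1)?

(3, 42)

-(3, 1) = (3, -1 mod 43) = (3, 42).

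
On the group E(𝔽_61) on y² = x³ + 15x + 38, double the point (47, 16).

(43, 6)

tangent at (47, 16): λ = (3·47² + 15)/(2·16) ≡ 54/32. 32⁻¹ ≡ 21 (mod 61), so λ ≡ 54·21 ≡ 36.
  x = λ² - 47 - 47 = 1296 - 94 ≡ 43; y = λ·(47 - 43) - 16 ≡ 6. → (43, 6)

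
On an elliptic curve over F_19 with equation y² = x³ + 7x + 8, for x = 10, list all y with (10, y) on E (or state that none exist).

x³ + 7x + 8 = 1078 ≡ 14 (mod 19).
14 is a non-residue mod 19; no y exists.

none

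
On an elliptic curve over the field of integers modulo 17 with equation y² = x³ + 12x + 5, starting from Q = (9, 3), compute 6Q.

(1, 16)

Double-and-add on 6 = (110)₂. Start with Q = (9, 3) for the leading 1-bit.
double: tangent at (9, 3): λ = (3·9² + 12)/(2·3) ≡ 0/6. 6⁻¹ ≡ 3 (mod 17) since 6·3 = 18 ≡ 1, so λ ≡ 0·3 ≡ 0.
  x = λ² - 9 - 9 = 0 - 18 ≡ 16; y = λ·(9 - 16) - 3 ≡ 14. → (16, 14)
add Q: (16, 14) + (9, 3). λ = (3 - 14)/(9 - 16) ≡ 6/10 mod 17. 10⁻¹ ≡ 12 (mod 17), so λ ≡ 4.
  x = λ² - 16 - 9 = 16 - 25 ≡ 8; y = λ·(16 - 8) - 14 ≡ 1. → (8, 1)
double: tangent at (8, 1): λ = (3·8² + 12)/(2·1) ≡ 0/2. 2⁻¹ ≡ 9 (mod 17) since 2·9 = 18 ≡ 1, so λ ≡ 0·9 ≡ 0.
  x = λ² - 8 - 8 = 0 - 16 ≡ 1; y = λ·(8 - 1) - 1 ≡ 16. → (1, 16)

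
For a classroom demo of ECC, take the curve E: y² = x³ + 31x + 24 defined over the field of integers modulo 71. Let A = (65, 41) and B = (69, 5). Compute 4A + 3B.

(27, 66)

First 4A:
Double-and-add on 4 = (100)₂. Start with A = (65, 41) for the leading 1-bit.
double: tangent at (65, 41): λ = (3·65² + 31)/(2·41) ≡ 68/11. 11⁻¹ ≡ 13 (mod 71), so λ ≡ 68·13 ≡ 32.
  x = λ² - 65 - 65 = 1024 - 130 ≡ 42; y = λ·(65 - 42) - 41 ≡ 56. → (42, 56)
double: tangent at (42, 56): λ = (3·42² + 31)/(2·56) ≡ 69/41. 41⁻¹ ≡ 26 (mod 71), so λ ≡ 69·26 ≡ 19.
  x = λ² - 42 - 42 = 361 - 84 ≡ 64; y = λ·(42 - 64) - 56 ≡ 23. → (64, 23)
4A = (64, 23).
Next 3B:
Repeated addition: build up to 3B.
2B: tangent at (69, 5): λ = (3·69² + 31)/(2·5) ≡ 43/10. 10⁻¹ ≡ 64 (mod 71) since 10·64 = 640 ≡ 1, so λ ≡ 43·64 ≡ 54.
  x = λ² - 69 - 69 = 2916 - 138 ≡ 9; y = λ·(69 - 9) - 5 ≡ 40. → (9, 40)
3B: (9, 40) + (69, 5). λ = (5 - 40)/(69 - 9) ≡ 36/60 mod 71. 60⁻¹ ≡ 58 (mod 71) since 60·58 = 3480 ≡ 1, so λ ≡ 29.
  x = λ² - 9 - 69 = 841 - 78 ≡ 53; y = λ·(9 - 53) - 40 ≡ 33. → (53, 33)
3B = (53, 33).
Finally 4A + 3B:
(64, 23) + (53, 33). λ = (33 - 23)/(53 - 64) ≡ 10/60 mod 71. 60⁻¹ ≡ 58 (mod 71), so λ ≡ 12.
  x = λ² - 64 - 53 = 144 - 117 ≡ 27; y = λ·(64 - 27) - 23 ≡ 66. → (27, 66)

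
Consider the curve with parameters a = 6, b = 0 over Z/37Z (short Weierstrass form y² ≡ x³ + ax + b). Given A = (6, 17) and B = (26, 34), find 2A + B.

First 2A:
Repeated addition: build up to 2A.
2A: tangent at (6, 17): λ = (3·6² + 6)/(2·17) ≡ 3/34. 34⁻¹ ≡ 12 (mod 37), so λ ≡ 3·12 ≡ 36.
  x = λ² - 6 - 6 = 1296 - 12 ≡ 26; y = λ·(6 - 26) - 17 ≡ 3. → (26, 3)
2A = (26, 3).
Finally 2A + B:
(26, 3) + (26, 34): same x and y₁ ≡ -y₂, so the sum is ∞.

O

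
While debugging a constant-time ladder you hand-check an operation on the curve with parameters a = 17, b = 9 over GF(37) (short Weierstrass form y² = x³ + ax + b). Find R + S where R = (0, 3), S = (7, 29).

(0, 3) + (7, 29). λ = (29 - 3)/(7 - 0) ≡ 26/7 mod 37. 7⁻¹ ≡ 16 (mod 37) since 7·16 = 112 ≡ 1, so λ ≡ 9.
  x = λ² - 0 - 7 = 81 - 7 ≡ 0; y = λ·(0 - 0) - 3 ≡ 34. → (0, 34)

(0, 34)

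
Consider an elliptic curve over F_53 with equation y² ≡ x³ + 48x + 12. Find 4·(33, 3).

Write G = (33, 3).
Repeated addition: build up to 4G.
2G: tangent at (33, 3): λ = (3·33² + 48)/(2·3) ≡ 29/6. 6⁻¹ ≡ 9 (mod 53), so λ ≡ 29·9 ≡ 49.
  x = λ² - 33 - 33 = 2401 - 66 ≡ 3; y = λ·(33 - 3) - 3 ≡ 36. → (3, 36)
3G: (3, 36) + (33, 3). λ = (3 - 36)/(33 - 3) ≡ 20/30 mod 53. 30⁻¹ ≡ 23 (mod 53) since 30·23 = 690 ≡ 1, so λ ≡ 36.
  x = λ² - 3 - 33 = 1296 - 36 ≡ 41; y = λ·(3 - 41) - 36 ≡ 27. → (41, 27)
4G: (41, 27) + (33, 3). λ = (3 - 27)/(33 - 41) ≡ 29/45 mod 53. 45⁻¹ ≡ 33 (mod 53), so λ ≡ 3.
  x = λ² - 41 - 33 = 9 - 74 ≡ 41; y = λ·(41 - 41) - 27 ≡ 26. → (41, 26)

(41, 26)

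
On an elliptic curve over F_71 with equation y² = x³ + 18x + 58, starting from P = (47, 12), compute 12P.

Double-and-add on 12 = (1100)₂. Start with P = (47, 12) for the leading 1-bit.
double: tangent at (47, 12): λ = (3·47² + 18)/(2·12) ≡ 42/24. 24⁻¹ ≡ 3 (mod 71) since 24·3 = 72 ≡ 1, so λ ≡ 42·3 ≡ 55.
  x = λ² - 47 - 47 = 3025 - 94 ≡ 20; y = λ·(47 - 20) - 12 ≡ 53. → (20, 53)
add P: (20, 53) + (47, 12). λ = (12 - 53)/(47 - 20) ≡ 30/27 mod 71. 27⁻¹ ≡ 50 (mod 71), so λ ≡ 9.
  x = λ² - 20 - 47 = 81 - 67 ≡ 14; y = λ·(20 - 14) - 53 ≡ 1. → (14, 1)
double: tangent at (14, 1): λ = (3·14² + 18)/(2·1) ≡ 38/2. 2⁻¹ ≡ 36 (mod 71), so λ ≡ 38·36 ≡ 19.
  x = λ² - 14 - 14 = 361 - 28 ≡ 49; y = λ·(14 - 49) - 1 ≡ 44. → (49, 44)
double: tangent at (49, 44): λ = (3·49² + 18)/(2·44) ≡ 50/17. 17⁻¹ ≡ 46 (mod 71) since 17·46 = 782 ≡ 1, so λ ≡ 50·46 ≡ 28.
  x = λ² - 49 - 49 = 784 - 98 ≡ 47; y = λ·(49 - 47) - 44 ≡ 12. → (47, 12)

(47, 12)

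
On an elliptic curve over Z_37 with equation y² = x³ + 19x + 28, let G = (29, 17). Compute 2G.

tangent at (29, 17): λ = (3·29² + 19)/(2·17) ≡ 26/34. 34⁻¹ ≡ 12 (mod 37) since 34·12 = 408 ≡ 1, so λ ≡ 26·12 ≡ 16.
  x = λ² - 29 - 29 = 256 - 58 ≡ 13; y = λ·(29 - 13) - 17 ≡ 17. → (13, 17)

(13, 17)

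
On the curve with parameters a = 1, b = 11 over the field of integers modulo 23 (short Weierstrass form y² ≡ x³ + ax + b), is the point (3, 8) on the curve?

yes

y² = 8² ≡ 18; x³ + 1x + 11 = 41 ≡ 18 (mod 23). 18 = 18.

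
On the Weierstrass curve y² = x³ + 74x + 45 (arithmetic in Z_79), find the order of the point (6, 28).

2P: tangent at (6, 28): λ = (3·6² + 74)/(2·28) ≡ 24/56. 56⁻¹ ≡ 24 (mod 79), so λ ≡ 24·24 ≡ 23.
  x = λ² - 6 - 6 = 529 - 12 ≡ 43; y = λ·(6 - 43) - 28 ≡ 69. → (43, 69)
3P: (43, 69) + (6, 28). λ = (28 - 69)/(6 - 43) ≡ 38/42 mod 79. 42⁻¹ ≡ 32 (mod 79), so λ ≡ 31.
  x = λ² - 43 - 6 = 961 - 49 ≡ 43; y = λ·(43 - 43) - 69 ≡ 10. → (43, 10)
4P: (43, 10) + (6, 28). λ = (28 - 10)/(6 - 43) ≡ 18/42 mod 79. 42⁻¹ ≡ 32 (mod 79) since 42·32 = 1344 ≡ 1, so λ ≡ 23.
  x = λ² - 43 - 6 = 529 - 49 ≡ 6; y = λ·(43 - 6) - 10 ≡ 51. → (6, 51)
5P: (6, 51) + (6, 28): same x and y₁ ≡ -y₂, so the sum is O.
5P = O, so the order is 5.

5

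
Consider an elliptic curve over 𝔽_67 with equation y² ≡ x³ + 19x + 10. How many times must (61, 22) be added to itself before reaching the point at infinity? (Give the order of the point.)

2P: tangent at (61, 22): λ = (3·61² + 19)/(2·22) ≡ 60/44. 44⁻¹ ≡ 32 (mod 67), so λ ≡ 60·32 ≡ 44.
  x = λ² - 61 - 61 = 1936 - 122 ≡ 5; y = λ·(61 - 5) - 22 ≡ 30. → (5, 30)
3P: (5, 30) + (61, 22). λ = (22 - 30)/(61 - 5) ≡ 59/56 mod 67. 56⁻¹ ≡ 6 (mod 67) since 56·6 = 336 ≡ 1, so λ ≡ 19.
  x = λ² - 5 - 61 = 361 - 66 ≡ 27; y = λ·(5 - 27) - 30 ≡ 21. → (27, 21)
4P: (27, 21) + (61, 22). λ = (22 - 21)/(61 - 27) ≡ 1/34 mod 67. 34⁻¹ ≡ 2 (mod 67) since 34·2 = 68 ≡ 1, so λ ≡ 2.
  x = λ² - 27 - 61 = 4 - 88 ≡ 50; y = λ·(27 - 50) - 21 ≡ 0. → (50, 0)
5P: (50, 0) + (61, 22). λ = (22 - 0)/(61 - 50) ≡ 22/11 mod 67. 11⁻¹ ≡ 61 (mod 67), so λ ≡ 2.
  x = λ² - 50 - 61 = 4 - 111 ≡ 27; y = λ·(50 - 27) - 0 ≡ 46. → (27, 46)
6P: (27, 46) + (61, 22). λ = (22 - 46)/(61 - 27) ≡ 43/34 mod 67. 34⁻¹ ≡ 2 (mod 67) since 34·2 = 68 ≡ 1, so λ ≡ 19.
  x = λ² - 27 - 61 = 361 - 88 ≡ 5; y = λ·(27 - 5) - 46 ≡ 37. → (5, 37)
7P: (5, 37) + (61, 22). λ = (22 - 37)/(61 - 5) ≡ 52/56 mod 67. 56⁻¹ ≡ 6 (mod 67) since 56·6 = 336 ≡ 1, so λ ≡ 44.
  x = λ² - 5 - 61 = 1936 - 66 ≡ 61; y = λ·(5 - 61) - 37 ≡ 45. → (61, 45)
8P: (61, 45) + (61, 22): same x and y₁ ≡ -y₂, so the sum is the point at infinity.
8P = the point at infinity, so the order is 8.

8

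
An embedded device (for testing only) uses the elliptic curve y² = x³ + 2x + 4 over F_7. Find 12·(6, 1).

(3, 3)

Write P = (6, 1).
Double-and-add on 12 = (1100)₂. Start with P = (6, 1) for the leading 1-bit.
double: tangent at (6, 1): λ = (3·6² + 2)/(2·1) ≡ 5/2. 2⁻¹ ≡ 4 (mod 7), so λ ≡ 5·4 ≡ 6.
  x = λ² - 6 - 6 = 36 - 12 ≡ 3; y = λ·(6 - 3) - 1 ≡ 3. → (3, 3)
add P: (3, 3) + (6, 1). λ = (1 - 3)/(6 - 3) ≡ 5/3 mod 7. 3⁻¹ ≡ 5 (mod 7), so λ ≡ 4.
  x = λ² - 3 - 6 = 16 - 9 ≡ 0; y = λ·(3 - 0) - 3 ≡ 2. → (0, 2)
double: tangent at (0, 2): λ = (3·0² + 2)/(2·2) ≡ 2/4. 4⁻¹ ≡ 2 (mod 7) since 4·2 = 8 ≡ 1, so λ ≡ 2·2 ≡ 4.
  x = λ² - 0 - 0 = 16 - 0 ≡ 2; y = λ·(0 - 2) - 2 ≡ 4. → (2, 4)
double: tangent at (2, 4): λ = (3·2² + 2)/(2·4) ≡ 0/1. 1⁻¹ ≡ 1 (mod 7) since 1·1 = 1 ≡ 1, so λ ≡ 0·1 ≡ 0.
  x = λ² - 2 - 2 = 0 - 4 ≡ 3; y = λ·(2 - 3) - 4 ≡ 3. → (3, 3)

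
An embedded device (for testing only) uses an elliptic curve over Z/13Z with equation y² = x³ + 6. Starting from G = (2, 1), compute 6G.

(2, 12)

Repeated addition: build up to 6G.
2G: tangent at (2, 1): λ = (3·2² + 0)/(2·1) ≡ 12/2. 2⁻¹ ≡ 7 (mod 13), so λ ≡ 12·7 ≡ 6.
  x = λ² - 2 - 2 = 36 - 4 ≡ 6; y = λ·(2 - 6) - 1 ≡ 1. → (6, 1)
3G: (6, 1) + (2, 1). λ = (1 - 1)/(2 - 6) ≡ 0/9 mod 13. 9⁻¹ ≡ 3 (mod 13), so λ ≡ 0.
  x = λ² - 6 - 2 = 0 - 8 ≡ 5; y = λ·(6 - 5) - 1 ≡ 12. → (5, 12)
4G: (5, 12) + (2, 1). λ = (1 - 12)/(2 - 5) ≡ 2/10 mod 13. 10⁻¹ ≡ 4 (mod 13), so λ ≡ 8.
  x = λ² - 5 - 2 = 64 - 7 ≡ 5; y = λ·(5 - 5) - 12 ≡ 1. → (5, 1)
5G: (5, 1) + (2, 1). λ = (1 - 1)/(2 - 5) ≡ 0/10 mod 13. 10⁻¹ ≡ 4 (mod 13) since 10·4 = 40 ≡ 1, so λ ≡ 0.
  x = λ² - 5 - 2 = 0 - 7 ≡ 6; y = λ·(5 - 6) - 1 ≡ 12. → (6, 12)
6G: (6, 12) + (2, 1). λ = (1 - 12)/(2 - 6) ≡ 2/9 mod 13. 9⁻¹ ≡ 3 (mod 13), so λ ≡ 6.
  x = λ² - 6 - 2 = 36 - 8 ≡ 2; y = λ·(6 - 2) - 12 ≡ 12. → (2, 12)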